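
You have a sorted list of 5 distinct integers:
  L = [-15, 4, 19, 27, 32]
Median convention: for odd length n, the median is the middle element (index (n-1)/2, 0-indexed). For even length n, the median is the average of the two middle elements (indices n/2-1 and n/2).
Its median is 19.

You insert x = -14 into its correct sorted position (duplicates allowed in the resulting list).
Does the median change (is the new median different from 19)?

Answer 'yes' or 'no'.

Answer: yes

Derivation:
Old median = 19
Insert x = -14
New median = 23/2
Changed? yes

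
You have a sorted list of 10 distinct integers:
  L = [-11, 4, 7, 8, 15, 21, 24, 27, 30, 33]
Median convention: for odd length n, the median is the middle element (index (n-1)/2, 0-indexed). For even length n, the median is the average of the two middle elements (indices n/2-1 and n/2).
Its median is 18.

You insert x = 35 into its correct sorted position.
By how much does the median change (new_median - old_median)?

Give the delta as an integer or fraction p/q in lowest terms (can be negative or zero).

Answer: 3

Derivation:
Old median = 18
After inserting x = 35: new sorted = [-11, 4, 7, 8, 15, 21, 24, 27, 30, 33, 35]
New median = 21
Delta = 21 - 18 = 3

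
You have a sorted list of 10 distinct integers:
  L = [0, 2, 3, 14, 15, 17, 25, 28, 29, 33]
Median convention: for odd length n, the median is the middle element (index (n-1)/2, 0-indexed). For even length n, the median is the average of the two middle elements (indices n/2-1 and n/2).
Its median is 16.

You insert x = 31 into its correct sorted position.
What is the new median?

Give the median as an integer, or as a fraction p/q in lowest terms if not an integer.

Answer: 17

Derivation:
Old list (sorted, length 10): [0, 2, 3, 14, 15, 17, 25, 28, 29, 33]
Old median = 16
Insert x = 31
Old length even (10). Middle pair: indices 4,5 = 15,17.
New length odd (11). New median = single middle element.
x = 31: 9 elements are < x, 1 elements are > x.
New sorted list: [0, 2, 3, 14, 15, 17, 25, 28, 29, 31, 33]
New median = 17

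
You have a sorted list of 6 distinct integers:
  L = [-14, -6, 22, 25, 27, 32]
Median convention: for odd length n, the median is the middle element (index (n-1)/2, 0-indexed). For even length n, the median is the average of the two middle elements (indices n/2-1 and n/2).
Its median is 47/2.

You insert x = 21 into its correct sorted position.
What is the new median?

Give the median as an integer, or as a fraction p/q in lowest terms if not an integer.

Answer: 22

Derivation:
Old list (sorted, length 6): [-14, -6, 22, 25, 27, 32]
Old median = 47/2
Insert x = 21
Old length even (6). Middle pair: indices 2,3 = 22,25.
New length odd (7). New median = single middle element.
x = 21: 2 elements are < x, 4 elements are > x.
New sorted list: [-14, -6, 21, 22, 25, 27, 32]
New median = 22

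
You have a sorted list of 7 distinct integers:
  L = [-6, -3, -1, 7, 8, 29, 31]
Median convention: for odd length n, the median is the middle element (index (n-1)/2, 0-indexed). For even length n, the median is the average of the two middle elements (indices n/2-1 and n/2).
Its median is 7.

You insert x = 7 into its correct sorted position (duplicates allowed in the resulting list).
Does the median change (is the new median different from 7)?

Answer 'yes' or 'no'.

Answer: no

Derivation:
Old median = 7
Insert x = 7
New median = 7
Changed? no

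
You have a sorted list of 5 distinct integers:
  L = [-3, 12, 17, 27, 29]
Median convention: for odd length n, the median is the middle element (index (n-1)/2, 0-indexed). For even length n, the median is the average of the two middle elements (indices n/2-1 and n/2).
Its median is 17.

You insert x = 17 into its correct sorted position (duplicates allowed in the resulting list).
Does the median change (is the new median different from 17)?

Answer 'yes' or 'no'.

Old median = 17
Insert x = 17
New median = 17
Changed? no

Answer: no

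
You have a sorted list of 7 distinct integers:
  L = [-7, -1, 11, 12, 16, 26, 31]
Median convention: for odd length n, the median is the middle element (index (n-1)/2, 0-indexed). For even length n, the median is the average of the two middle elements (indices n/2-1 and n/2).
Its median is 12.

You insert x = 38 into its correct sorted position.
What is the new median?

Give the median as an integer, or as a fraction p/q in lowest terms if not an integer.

Old list (sorted, length 7): [-7, -1, 11, 12, 16, 26, 31]
Old median = 12
Insert x = 38
Old length odd (7). Middle was index 3 = 12.
New length even (8). New median = avg of two middle elements.
x = 38: 7 elements are < x, 0 elements are > x.
New sorted list: [-7, -1, 11, 12, 16, 26, 31, 38]
New median = 14

Answer: 14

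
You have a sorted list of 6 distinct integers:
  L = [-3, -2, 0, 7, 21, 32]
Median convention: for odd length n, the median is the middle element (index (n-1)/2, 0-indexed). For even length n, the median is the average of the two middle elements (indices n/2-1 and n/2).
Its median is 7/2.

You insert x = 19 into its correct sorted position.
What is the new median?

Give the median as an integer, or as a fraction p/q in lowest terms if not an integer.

Old list (sorted, length 6): [-3, -2, 0, 7, 21, 32]
Old median = 7/2
Insert x = 19
Old length even (6). Middle pair: indices 2,3 = 0,7.
New length odd (7). New median = single middle element.
x = 19: 4 elements are < x, 2 elements are > x.
New sorted list: [-3, -2, 0, 7, 19, 21, 32]
New median = 7

Answer: 7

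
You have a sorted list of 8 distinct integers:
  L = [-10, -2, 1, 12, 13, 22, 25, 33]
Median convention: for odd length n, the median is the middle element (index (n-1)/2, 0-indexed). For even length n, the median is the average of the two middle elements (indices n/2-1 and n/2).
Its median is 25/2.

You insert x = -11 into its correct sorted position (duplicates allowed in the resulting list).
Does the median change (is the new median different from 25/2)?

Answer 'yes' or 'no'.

Answer: yes

Derivation:
Old median = 25/2
Insert x = -11
New median = 12
Changed? yes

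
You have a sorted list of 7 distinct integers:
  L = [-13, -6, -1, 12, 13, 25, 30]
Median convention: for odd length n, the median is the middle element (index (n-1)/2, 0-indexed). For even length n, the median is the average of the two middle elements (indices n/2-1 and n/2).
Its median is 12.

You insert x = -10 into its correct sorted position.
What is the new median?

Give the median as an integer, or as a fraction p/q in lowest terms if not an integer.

Old list (sorted, length 7): [-13, -6, -1, 12, 13, 25, 30]
Old median = 12
Insert x = -10
Old length odd (7). Middle was index 3 = 12.
New length even (8). New median = avg of two middle elements.
x = -10: 1 elements are < x, 6 elements are > x.
New sorted list: [-13, -10, -6, -1, 12, 13, 25, 30]
New median = 11/2

Answer: 11/2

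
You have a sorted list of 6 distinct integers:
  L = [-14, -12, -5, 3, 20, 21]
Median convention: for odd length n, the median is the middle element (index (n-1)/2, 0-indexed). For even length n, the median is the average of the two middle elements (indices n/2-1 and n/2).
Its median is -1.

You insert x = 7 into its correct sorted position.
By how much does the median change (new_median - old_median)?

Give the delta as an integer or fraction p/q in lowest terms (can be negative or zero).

Old median = -1
After inserting x = 7: new sorted = [-14, -12, -5, 3, 7, 20, 21]
New median = 3
Delta = 3 - -1 = 4

Answer: 4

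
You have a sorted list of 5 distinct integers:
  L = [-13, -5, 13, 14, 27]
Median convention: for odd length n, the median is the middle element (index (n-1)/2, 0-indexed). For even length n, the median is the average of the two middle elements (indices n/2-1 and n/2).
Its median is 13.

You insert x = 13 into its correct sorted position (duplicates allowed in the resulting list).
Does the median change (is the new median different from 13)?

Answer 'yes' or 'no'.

Answer: no

Derivation:
Old median = 13
Insert x = 13
New median = 13
Changed? no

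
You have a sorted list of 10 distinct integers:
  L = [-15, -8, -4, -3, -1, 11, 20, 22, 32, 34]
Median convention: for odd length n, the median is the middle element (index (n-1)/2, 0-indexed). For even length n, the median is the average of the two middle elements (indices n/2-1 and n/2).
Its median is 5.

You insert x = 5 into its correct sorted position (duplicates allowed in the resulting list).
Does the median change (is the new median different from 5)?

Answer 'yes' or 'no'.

Answer: no

Derivation:
Old median = 5
Insert x = 5
New median = 5
Changed? no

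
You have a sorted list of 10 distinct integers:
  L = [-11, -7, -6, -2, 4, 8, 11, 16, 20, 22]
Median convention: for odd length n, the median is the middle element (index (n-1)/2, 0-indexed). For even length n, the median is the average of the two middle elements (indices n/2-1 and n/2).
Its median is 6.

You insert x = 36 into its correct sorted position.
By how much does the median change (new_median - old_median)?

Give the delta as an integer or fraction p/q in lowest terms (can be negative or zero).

Old median = 6
After inserting x = 36: new sorted = [-11, -7, -6, -2, 4, 8, 11, 16, 20, 22, 36]
New median = 8
Delta = 8 - 6 = 2

Answer: 2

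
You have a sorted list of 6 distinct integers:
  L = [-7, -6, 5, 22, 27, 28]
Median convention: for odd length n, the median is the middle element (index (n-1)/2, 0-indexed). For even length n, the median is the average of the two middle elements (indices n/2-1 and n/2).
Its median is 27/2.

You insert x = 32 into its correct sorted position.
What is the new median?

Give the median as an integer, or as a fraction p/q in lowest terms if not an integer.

Old list (sorted, length 6): [-7, -6, 5, 22, 27, 28]
Old median = 27/2
Insert x = 32
Old length even (6). Middle pair: indices 2,3 = 5,22.
New length odd (7). New median = single middle element.
x = 32: 6 elements are < x, 0 elements are > x.
New sorted list: [-7, -6, 5, 22, 27, 28, 32]
New median = 22

Answer: 22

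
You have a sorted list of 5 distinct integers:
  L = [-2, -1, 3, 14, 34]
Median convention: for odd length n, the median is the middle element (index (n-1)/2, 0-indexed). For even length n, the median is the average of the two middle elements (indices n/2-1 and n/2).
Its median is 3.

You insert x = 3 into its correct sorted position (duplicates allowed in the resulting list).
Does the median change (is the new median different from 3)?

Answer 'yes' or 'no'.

Old median = 3
Insert x = 3
New median = 3
Changed? no

Answer: no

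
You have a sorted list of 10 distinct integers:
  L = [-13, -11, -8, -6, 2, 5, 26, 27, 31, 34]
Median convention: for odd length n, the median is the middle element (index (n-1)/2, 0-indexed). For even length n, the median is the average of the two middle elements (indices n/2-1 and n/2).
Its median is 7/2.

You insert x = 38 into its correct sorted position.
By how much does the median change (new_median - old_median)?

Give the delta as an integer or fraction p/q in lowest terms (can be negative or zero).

Answer: 3/2

Derivation:
Old median = 7/2
After inserting x = 38: new sorted = [-13, -11, -8, -6, 2, 5, 26, 27, 31, 34, 38]
New median = 5
Delta = 5 - 7/2 = 3/2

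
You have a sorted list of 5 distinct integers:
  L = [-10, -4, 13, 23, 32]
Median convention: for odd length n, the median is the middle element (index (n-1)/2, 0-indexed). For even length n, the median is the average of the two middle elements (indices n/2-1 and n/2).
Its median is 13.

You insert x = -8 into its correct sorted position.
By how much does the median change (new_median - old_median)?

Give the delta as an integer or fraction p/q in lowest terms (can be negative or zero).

Old median = 13
After inserting x = -8: new sorted = [-10, -8, -4, 13, 23, 32]
New median = 9/2
Delta = 9/2 - 13 = -17/2

Answer: -17/2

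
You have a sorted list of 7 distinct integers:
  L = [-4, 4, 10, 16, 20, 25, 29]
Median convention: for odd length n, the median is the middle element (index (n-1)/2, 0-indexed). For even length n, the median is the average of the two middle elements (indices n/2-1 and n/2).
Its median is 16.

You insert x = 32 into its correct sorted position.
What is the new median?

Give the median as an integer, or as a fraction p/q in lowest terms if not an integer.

Answer: 18

Derivation:
Old list (sorted, length 7): [-4, 4, 10, 16, 20, 25, 29]
Old median = 16
Insert x = 32
Old length odd (7). Middle was index 3 = 16.
New length even (8). New median = avg of two middle elements.
x = 32: 7 elements are < x, 0 elements are > x.
New sorted list: [-4, 4, 10, 16, 20, 25, 29, 32]
New median = 18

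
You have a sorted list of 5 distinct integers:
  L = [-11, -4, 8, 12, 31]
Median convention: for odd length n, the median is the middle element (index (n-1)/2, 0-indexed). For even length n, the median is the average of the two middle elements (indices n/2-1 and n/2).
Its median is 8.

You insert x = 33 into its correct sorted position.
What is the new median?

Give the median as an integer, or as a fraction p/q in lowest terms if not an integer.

Answer: 10

Derivation:
Old list (sorted, length 5): [-11, -4, 8, 12, 31]
Old median = 8
Insert x = 33
Old length odd (5). Middle was index 2 = 8.
New length even (6). New median = avg of two middle elements.
x = 33: 5 elements are < x, 0 elements are > x.
New sorted list: [-11, -4, 8, 12, 31, 33]
New median = 10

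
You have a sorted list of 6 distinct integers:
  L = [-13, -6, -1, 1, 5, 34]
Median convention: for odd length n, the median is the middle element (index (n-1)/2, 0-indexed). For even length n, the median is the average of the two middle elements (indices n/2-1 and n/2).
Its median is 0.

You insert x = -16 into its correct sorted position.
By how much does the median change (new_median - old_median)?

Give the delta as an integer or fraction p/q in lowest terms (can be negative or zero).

Answer: -1

Derivation:
Old median = 0
After inserting x = -16: new sorted = [-16, -13, -6, -1, 1, 5, 34]
New median = -1
Delta = -1 - 0 = -1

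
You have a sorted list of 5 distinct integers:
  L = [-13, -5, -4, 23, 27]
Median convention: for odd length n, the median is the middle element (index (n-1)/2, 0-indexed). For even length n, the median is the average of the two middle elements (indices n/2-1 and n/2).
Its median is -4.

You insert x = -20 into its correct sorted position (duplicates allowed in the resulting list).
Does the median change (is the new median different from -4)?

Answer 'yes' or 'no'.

Answer: yes

Derivation:
Old median = -4
Insert x = -20
New median = -9/2
Changed? yes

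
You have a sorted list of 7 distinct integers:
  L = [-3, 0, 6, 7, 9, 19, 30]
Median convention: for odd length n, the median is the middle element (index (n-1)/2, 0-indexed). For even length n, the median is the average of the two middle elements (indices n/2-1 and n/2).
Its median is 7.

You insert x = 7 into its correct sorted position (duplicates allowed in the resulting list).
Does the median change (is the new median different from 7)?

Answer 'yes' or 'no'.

Old median = 7
Insert x = 7
New median = 7
Changed? no

Answer: no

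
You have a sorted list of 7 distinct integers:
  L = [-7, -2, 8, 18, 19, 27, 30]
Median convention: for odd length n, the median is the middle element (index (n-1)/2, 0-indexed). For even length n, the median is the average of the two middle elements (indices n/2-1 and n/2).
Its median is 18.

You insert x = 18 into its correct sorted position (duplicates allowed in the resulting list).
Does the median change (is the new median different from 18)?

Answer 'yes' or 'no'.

Old median = 18
Insert x = 18
New median = 18
Changed? no

Answer: no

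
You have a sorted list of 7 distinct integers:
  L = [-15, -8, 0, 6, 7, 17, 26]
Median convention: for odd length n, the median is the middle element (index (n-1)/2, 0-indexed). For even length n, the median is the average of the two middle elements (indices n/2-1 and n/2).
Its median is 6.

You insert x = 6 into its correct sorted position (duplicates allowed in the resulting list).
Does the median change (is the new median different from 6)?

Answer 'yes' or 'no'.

Answer: no

Derivation:
Old median = 6
Insert x = 6
New median = 6
Changed? no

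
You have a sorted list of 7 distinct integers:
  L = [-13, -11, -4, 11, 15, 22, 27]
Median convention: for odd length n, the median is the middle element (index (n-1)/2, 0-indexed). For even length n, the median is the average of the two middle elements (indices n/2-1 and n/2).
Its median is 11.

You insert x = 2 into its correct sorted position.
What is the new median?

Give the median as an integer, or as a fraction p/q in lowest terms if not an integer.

Answer: 13/2

Derivation:
Old list (sorted, length 7): [-13, -11, -4, 11, 15, 22, 27]
Old median = 11
Insert x = 2
Old length odd (7). Middle was index 3 = 11.
New length even (8). New median = avg of two middle elements.
x = 2: 3 elements are < x, 4 elements are > x.
New sorted list: [-13, -11, -4, 2, 11, 15, 22, 27]
New median = 13/2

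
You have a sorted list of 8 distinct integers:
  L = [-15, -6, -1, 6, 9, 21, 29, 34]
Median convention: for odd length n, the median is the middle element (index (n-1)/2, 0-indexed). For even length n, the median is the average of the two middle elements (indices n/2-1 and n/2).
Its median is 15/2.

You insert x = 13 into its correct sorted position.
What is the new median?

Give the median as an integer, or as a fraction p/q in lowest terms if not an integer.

Old list (sorted, length 8): [-15, -6, -1, 6, 9, 21, 29, 34]
Old median = 15/2
Insert x = 13
Old length even (8). Middle pair: indices 3,4 = 6,9.
New length odd (9). New median = single middle element.
x = 13: 5 elements are < x, 3 elements are > x.
New sorted list: [-15, -6, -1, 6, 9, 13, 21, 29, 34]
New median = 9

Answer: 9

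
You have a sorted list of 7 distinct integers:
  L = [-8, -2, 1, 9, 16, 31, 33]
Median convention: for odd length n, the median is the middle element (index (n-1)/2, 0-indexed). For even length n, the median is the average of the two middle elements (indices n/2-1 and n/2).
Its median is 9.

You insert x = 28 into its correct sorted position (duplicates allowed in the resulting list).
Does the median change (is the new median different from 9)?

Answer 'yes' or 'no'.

Answer: yes

Derivation:
Old median = 9
Insert x = 28
New median = 25/2
Changed? yes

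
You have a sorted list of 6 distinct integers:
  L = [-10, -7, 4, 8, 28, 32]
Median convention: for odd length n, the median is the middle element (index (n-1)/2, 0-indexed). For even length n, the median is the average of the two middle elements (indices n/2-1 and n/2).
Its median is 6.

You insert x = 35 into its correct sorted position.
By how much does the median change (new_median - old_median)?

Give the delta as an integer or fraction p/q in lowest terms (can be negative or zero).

Answer: 2

Derivation:
Old median = 6
After inserting x = 35: new sorted = [-10, -7, 4, 8, 28, 32, 35]
New median = 8
Delta = 8 - 6 = 2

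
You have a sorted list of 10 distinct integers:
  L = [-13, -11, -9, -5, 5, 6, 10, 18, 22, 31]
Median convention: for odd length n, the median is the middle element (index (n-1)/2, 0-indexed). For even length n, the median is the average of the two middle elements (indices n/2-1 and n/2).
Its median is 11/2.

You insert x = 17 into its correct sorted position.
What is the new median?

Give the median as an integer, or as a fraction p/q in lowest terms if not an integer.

Answer: 6

Derivation:
Old list (sorted, length 10): [-13, -11, -9, -5, 5, 6, 10, 18, 22, 31]
Old median = 11/2
Insert x = 17
Old length even (10). Middle pair: indices 4,5 = 5,6.
New length odd (11). New median = single middle element.
x = 17: 7 elements are < x, 3 elements are > x.
New sorted list: [-13, -11, -9, -5, 5, 6, 10, 17, 18, 22, 31]
New median = 6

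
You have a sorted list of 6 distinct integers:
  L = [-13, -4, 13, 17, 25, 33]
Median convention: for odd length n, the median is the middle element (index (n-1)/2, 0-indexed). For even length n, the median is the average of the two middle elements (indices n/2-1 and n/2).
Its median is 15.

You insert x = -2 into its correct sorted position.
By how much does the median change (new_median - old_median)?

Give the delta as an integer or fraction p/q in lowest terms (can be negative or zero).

Old median = 15
After inserting x = -2: new sorted = [-13, -4, -2, 13, 17, 25, 33]
New median = 13
Delta = 13 - 15 = -2

Answer: -2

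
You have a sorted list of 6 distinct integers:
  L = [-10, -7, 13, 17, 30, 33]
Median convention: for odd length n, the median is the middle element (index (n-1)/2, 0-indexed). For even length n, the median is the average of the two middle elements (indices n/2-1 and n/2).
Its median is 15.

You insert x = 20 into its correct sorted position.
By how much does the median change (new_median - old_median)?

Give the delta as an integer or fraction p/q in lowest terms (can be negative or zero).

Answer: 2

Derivation:
Old median = 15
After inserting x = 20: new sorted = [-10, -7, 13, 17, 20, 30, 33]
New median = 17
Delta = 17 - 15 = 2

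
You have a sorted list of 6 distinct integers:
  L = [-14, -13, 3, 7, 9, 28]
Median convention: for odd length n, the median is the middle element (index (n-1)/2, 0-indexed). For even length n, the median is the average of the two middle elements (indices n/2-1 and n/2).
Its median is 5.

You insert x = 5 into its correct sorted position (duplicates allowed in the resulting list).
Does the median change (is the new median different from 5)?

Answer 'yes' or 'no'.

Old median = 5
Insert x = 5
New median = 5
Changed? no

Answer: no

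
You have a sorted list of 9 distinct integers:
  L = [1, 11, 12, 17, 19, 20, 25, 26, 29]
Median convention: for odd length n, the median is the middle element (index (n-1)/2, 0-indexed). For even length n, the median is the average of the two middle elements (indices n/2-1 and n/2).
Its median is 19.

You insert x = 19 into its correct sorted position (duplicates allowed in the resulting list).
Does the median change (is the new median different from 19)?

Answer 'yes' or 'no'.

Old median = 19
Insert x = 19
New median = 19
Changed? no

Answer: no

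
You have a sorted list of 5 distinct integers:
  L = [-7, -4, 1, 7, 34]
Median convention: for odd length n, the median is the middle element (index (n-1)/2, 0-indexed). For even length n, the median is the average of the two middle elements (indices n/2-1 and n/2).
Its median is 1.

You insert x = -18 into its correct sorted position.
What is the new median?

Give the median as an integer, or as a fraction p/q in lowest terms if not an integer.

Old list (sorted, length 5): [-7, -4, 1, 7, 34]
Old median = 1
Insert x = -18
Old length odd (5). Middle was index 2 = 1.
New length even (6). New median = avg of two middle elements.
x = -18: 0 elements are < x, 5 elements are > x.
New sorted list: [-18, -7, -4, 1, 7, 34]
New median = -3/2

Answer: -3/2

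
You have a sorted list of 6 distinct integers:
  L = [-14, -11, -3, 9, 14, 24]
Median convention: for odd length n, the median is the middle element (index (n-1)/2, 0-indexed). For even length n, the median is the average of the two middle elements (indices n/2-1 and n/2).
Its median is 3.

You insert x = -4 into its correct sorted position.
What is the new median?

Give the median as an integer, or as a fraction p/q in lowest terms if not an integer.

Old list (sorted, length 6): [-14, -11, -3, 9, 14, 24]
Old median = 3
Insert x = -4
Old length even (6). Middle pair: indices 2,3 = -3,9.
New length odd (7). New median = single middle element.
x = -4: 2 elements are < x, 4 elements are > x.
New sorted list: [-14, -11, -4, -3, 9, 14, 24]
New median = -3

Answer: -3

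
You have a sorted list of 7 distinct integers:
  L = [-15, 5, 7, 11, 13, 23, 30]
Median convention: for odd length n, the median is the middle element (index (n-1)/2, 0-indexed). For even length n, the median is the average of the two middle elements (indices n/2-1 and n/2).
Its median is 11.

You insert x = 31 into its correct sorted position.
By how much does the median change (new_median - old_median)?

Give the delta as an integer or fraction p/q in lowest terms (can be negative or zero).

Answer: 1

Derivation:
Old median = 11
After inserting x = 31: new sorted = [-15, 5, 7, 11, 13, 23, 30, 31]
New median = 12
Delta = 12 - 11 = 1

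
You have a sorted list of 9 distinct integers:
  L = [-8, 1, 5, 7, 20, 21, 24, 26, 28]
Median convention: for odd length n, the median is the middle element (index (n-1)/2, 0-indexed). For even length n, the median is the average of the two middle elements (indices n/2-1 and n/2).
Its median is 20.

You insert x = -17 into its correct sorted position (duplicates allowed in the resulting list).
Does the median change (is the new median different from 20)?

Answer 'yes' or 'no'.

Answer: yes

Derivation:
Old median = 20
Insert x = -17
New median = 27/2
Changed? yes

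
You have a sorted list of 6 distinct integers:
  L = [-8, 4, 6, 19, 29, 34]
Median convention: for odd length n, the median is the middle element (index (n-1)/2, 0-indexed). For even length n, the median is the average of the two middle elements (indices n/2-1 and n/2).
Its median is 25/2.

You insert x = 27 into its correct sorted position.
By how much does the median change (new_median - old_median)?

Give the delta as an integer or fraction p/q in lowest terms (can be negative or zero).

Answer: 13/2

Derivation:
Old median = 25/2
After inserting x = 27: new sorted = [-8, 4, 6, 19, 27, 29, 34]
New median = 19
Delta = 19 - 25/2 = 13/2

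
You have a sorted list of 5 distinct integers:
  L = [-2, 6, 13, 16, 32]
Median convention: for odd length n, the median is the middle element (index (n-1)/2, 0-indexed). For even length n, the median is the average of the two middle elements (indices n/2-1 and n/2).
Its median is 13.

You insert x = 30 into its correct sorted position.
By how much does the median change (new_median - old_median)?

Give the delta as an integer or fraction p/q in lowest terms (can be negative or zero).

Answer: 3/2

Derivation:
Old median = 13
After inserting x = 30: new sorted = [-2, 6, 13, 16, 30, 32]
New median = 29/2
Delta = 29/2 - 13 = 3/2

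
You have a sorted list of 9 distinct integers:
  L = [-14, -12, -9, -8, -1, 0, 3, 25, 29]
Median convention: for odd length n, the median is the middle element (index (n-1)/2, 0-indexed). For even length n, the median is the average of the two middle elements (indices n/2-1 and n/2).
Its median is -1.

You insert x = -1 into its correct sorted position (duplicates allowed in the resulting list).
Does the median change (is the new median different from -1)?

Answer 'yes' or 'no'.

Answer: no

Derivation:
Old median = -1
Insert x = -1
New median = -1
Changed? no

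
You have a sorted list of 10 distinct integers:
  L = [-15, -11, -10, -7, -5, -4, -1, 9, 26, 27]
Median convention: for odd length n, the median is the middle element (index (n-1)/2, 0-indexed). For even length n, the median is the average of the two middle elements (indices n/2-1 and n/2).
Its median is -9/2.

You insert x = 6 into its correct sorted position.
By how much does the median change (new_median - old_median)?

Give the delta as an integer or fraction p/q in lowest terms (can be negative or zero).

Old median = -9/2
After inserting x = 6: new sorted = [-15, -11, -10, -7, -5, -4, -1, 6, 9, 26, 27]
New median = -4
Delta = -4 - -9/2 = 1/2

Answer: 1/2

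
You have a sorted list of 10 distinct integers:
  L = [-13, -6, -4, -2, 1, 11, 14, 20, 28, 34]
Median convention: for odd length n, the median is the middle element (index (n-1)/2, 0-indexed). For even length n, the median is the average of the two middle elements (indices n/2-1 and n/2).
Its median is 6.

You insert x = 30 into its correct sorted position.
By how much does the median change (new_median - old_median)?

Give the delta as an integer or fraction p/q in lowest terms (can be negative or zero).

Answer: 5

Derivation:
Old median = 6
After inserting x = 30: new sorted = [-13, -6, -4, -2, 1, 11, 14, 20, 28, 30, 34]
New median = 11
Delta = 11 - 6 = 5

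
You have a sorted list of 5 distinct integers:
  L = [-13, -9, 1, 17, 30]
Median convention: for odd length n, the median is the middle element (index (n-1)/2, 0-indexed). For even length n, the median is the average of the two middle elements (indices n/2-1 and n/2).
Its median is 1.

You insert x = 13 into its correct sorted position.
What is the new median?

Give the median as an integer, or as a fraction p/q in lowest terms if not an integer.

Old list (sorted, length 5): [-13, -9, 1, 17, 30]
Old median = 1
Insert x = 13
Old length odd (5). Middle was index 2 = 1.
New length even (6). New median = avg of two middle elements.
x = 13: 3 elements are < x, 2 elements are > x.
New sorted list: [-13, -9, 1, 13, 17, 30]
New median = 7

Answer: 7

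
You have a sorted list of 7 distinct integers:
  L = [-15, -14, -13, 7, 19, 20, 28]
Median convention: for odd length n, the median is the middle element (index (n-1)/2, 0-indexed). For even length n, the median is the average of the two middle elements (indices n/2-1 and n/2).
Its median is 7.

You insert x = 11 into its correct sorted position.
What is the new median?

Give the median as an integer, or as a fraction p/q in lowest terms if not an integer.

Old list (sorted, length 7): [-15, -14, -13, 7, 19, 20, 28]
Old median = 7
Insert x = 11
Old length odd (7). Middle was index 3 = 7.
New length even (8). New median = avg of two middle elements.
x = 11: 4 elements are < x, 3 elements are > x.
New sorted list: [-15, -14, -13, 7, 11, 19, 20, 28]
New median = 9

Answer: 9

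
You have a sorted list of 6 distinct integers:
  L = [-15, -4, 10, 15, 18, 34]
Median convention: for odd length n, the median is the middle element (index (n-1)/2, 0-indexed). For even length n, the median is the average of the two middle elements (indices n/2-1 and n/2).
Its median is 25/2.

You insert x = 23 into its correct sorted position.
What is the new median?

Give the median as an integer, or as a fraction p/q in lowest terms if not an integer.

Old list (sorted, length 6): [-15, -4, 10, 15, 18, 34]
Old median = 25/2
Insert x = 23
Old length even (6). Middle pair: indices 2,3 = 10,15.
New length odd (7). New median = single middle element.
x = 23: 5 elements are < x, 1 elements are > x.
New sorted list: [-15, -4, 10, 15, 18, 23, 34]
New median = 15

Answer: 15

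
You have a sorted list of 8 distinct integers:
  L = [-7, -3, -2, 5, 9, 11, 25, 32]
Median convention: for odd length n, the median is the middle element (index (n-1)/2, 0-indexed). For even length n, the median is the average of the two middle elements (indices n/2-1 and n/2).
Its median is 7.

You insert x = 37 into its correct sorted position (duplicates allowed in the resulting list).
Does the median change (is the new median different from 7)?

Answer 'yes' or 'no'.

Answer: yes

Derivation:
Old median = 7
Insert x = 37
New median = 9
Changed? yes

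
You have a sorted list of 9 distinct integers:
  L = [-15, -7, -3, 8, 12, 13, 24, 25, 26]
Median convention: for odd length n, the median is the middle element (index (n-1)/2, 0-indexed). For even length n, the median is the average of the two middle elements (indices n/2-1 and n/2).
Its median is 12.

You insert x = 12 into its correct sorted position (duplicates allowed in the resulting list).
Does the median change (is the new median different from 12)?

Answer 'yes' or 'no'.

Answer: no

Derivation:
Old median = 12
Insert x = 12
New median = 12
Changed? no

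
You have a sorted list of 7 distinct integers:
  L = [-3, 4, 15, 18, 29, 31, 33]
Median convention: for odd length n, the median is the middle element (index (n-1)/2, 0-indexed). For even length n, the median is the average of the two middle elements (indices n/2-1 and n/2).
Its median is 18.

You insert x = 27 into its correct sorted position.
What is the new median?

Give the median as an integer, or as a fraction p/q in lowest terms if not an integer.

Answer: 45/2

Derivation:
Old list (sorted, length 7): [-3, 4, 15, 18, 29, 31, 33]
Old median = 18
Insert x = 27
Old length odd (7). Middle was index 3 = 18.
New length even (8). New median = avg of two middle elements.
x = 27: 4 elements are < x, 3 elements are > x.
New sorted list: [-3, 4, 15, 18, 27, 29, 31, 33]
New median = 45/2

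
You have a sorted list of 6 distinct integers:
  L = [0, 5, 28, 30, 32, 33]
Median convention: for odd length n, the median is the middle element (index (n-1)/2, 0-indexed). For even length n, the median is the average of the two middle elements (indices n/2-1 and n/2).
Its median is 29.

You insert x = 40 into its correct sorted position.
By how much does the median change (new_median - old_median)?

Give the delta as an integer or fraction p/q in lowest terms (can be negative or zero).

Old median = 29
After inserting x = 40: new sorted = [0, 5, 28, 30, 32, 33, 40]
New median = 30
Delta = 30 - 29 = 1

Answer: 1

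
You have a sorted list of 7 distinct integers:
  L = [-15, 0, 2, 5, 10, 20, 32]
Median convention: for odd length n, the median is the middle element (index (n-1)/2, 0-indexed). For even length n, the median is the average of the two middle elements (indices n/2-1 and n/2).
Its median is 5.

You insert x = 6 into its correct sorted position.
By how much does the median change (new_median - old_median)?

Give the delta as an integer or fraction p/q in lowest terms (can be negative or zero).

Old median = 5
After inserting x = 6: new sorted = [-15, 0, 2, 5, 6, 10, 20, 32]
New median = 11/2
Delta = 11/2 - 5 = 1/2

Answer: 1/2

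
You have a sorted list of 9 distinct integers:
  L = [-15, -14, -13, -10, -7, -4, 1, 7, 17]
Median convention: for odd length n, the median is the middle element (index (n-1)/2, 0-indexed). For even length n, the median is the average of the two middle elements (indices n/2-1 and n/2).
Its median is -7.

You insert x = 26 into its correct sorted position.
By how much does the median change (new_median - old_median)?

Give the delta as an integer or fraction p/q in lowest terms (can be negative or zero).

Answer: 3/2

Derivation:
Old median = -7
After inserting x = 26: new sorted = [-15, -14, -13, -10, -7, -4, 1, 7, 17, 26]
New median = -11/2
Delta = -11/2 - -7 = 3/2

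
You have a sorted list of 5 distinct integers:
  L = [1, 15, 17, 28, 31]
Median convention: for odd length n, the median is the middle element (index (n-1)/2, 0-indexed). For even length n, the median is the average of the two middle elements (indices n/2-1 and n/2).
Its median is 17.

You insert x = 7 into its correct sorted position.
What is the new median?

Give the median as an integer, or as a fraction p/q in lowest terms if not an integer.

Old list (sorted, length 5): [1, 15, 17, 28, 31]
Old median = 17
Insert x = 7
Old length odd (5). Middle was index 2 = 17.
New length even (6). New median = avg of two middle elements.
x = 7: 1 elements are < x, 4 elements are > x.
New sorted list: [1, 7, 15, 17, 28, 31]
New median = 16

Answer: 16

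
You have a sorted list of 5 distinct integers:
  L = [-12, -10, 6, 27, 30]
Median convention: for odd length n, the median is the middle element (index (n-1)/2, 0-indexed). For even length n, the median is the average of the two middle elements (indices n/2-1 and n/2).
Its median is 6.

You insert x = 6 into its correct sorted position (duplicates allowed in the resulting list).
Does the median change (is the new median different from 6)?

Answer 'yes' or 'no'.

Answer: no

Derivation:
Old median = 6
Insert x = 6
New median = 6
Changed? no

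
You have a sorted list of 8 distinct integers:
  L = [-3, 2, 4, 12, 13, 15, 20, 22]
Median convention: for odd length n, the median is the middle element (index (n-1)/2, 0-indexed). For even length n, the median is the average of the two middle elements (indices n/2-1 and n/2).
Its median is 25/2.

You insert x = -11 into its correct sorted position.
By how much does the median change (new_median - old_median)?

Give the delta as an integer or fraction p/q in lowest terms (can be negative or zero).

Old median = 25/2
After inserting x = -11: new sorted = [-11, -3, 2, 4, 12, 13, 15, 20, 22]
New median = 12
Delta = 12 - 25/2 = -1/2

Answer: -1/2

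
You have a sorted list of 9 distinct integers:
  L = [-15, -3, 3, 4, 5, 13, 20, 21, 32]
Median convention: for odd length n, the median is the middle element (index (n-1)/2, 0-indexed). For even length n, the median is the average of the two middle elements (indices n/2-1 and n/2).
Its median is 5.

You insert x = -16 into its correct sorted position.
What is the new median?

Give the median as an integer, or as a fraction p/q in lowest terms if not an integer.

Answer: 9/2

Derivation:
Old list (sorted, length 9): [-15, -3, 3, 4, 5, 13, 20, 21, 32]
Old median = 5
Insert x = -16
Old length odd (9). Middle was index 4 = 5.
New length even (10). New median = avg of two middle elements.
x = -16: 0 elements are < x, 9 elements are > x.
New sorted list: [-16, -15, -3, 3, 4, 5, 13, 20, 21, 32]
New median = 9/2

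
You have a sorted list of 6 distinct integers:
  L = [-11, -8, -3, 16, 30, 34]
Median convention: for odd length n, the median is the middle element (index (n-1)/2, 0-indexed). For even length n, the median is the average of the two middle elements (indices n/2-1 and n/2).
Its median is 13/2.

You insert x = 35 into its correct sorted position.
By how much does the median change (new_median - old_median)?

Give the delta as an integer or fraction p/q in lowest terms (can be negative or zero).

Old median = 13/2
After inserting x = 35: new sorted = [-11, -8, -3, 16, 30, 34, 35]
New median = 16
Delta = 16 - 13/2 = 19/2

Answer: 19/2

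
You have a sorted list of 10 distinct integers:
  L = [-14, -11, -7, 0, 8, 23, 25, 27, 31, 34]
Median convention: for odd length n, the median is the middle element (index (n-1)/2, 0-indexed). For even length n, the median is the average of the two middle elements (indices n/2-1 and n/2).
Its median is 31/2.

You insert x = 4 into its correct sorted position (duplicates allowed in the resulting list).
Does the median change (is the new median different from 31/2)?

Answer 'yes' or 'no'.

Answer: yes

Derivation:
Old median = 31/2
Insert x = 4
New median = 8
Changed? yes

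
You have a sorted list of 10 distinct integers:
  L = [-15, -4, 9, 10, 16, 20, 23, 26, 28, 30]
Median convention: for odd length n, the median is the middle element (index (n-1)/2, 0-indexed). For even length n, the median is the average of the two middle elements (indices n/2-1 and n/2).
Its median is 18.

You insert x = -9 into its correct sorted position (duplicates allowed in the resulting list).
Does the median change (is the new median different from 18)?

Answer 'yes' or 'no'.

Answer: yes

Derivation:
Old median = 18
Insert x = -9
New median = 16
Changed? yes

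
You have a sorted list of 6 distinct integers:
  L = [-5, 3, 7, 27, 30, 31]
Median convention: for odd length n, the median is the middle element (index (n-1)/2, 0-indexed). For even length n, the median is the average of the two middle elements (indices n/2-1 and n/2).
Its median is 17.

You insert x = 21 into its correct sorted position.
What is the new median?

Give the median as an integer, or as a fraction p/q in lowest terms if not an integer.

Answer: 21

Derivation:
Old list (sorted, length 6): [-5, 3, 7, 27, 30, 31]
Old median = 17
Insert x = 21
Old length even (6). Middle pair: indices 2,3 = 7,27.
New length odd (7). New median = single middle element.
x = 21: 3 elements are < x, 3 elements are > x.
New sorted list: [-5, 3, 7, 21, 27, 30, 31]
New median = 21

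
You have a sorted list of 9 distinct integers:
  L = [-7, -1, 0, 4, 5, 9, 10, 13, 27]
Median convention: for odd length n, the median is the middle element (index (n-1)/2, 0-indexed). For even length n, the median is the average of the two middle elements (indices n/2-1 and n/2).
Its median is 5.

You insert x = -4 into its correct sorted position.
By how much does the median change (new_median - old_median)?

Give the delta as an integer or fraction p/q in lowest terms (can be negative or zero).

Old median = 5
After inserting x = -4: new sorted = [-7, -4, -1, 0, 4, 5, 9, 10, 13, 27]
New median = 9/2
Delta = 9/2 - 5 = -1/2

Answer: -1/2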